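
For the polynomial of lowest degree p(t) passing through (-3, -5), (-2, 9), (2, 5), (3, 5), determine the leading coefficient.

The leading coefficient equals the top divided difference p[-3,-2,2,3].
p[-3,-2] = (9 - (-5)) / (-2 - (-3)) = 14
p[-2,2] = (5 - 9) / (2 - (-2)) = -1
p[2,3] = (5 - 5) / (3 - 2) = 0
p[-3,-2,2] = (-1 - 14) / (2 - (-3)) = -3
p[-2,2,3] = (0 - (-1)) / (3 - (-2)) = 1/5
p[-3,-2,2,3] = (1/5 - (-3)) / (3 - (-3)) = 8/15

8/15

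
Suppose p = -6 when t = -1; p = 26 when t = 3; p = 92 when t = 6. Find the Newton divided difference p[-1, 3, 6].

p[-1,3] = (26 - (-6)) / (3 - (-1)) = 8
p[3,6] = (92 - 26) / (6 - 3) = 22
p[-1,3,6] = (22 - 8) / (6 - (-1)) = 2

2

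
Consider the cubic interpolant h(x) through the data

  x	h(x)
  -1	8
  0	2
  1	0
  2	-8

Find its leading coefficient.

L_0(x) = x(x - 1)(x - 2) / [-6] = -(1/6)x^3 + (1/2)x^2 - (1/3)x
L_1(x) = (x + 1)(x - 1)(x - 2) / [2] = (1/2)x^3 - x^2 - (1/2)x + 1
L_2(x) = (x + 1)x(x - 2) / [-2] = -(1/2)x^3 + (1/2)x^2 + x
L_3(x) = (x + 1)x(x - 1) / [6] = (1/6)x^3 - (1/6)x
h(x) = 8·L_0 + 2·L_1 + 0·L_2 + (-8)·L_3
Only the coefficient of x^3 is needed; take it from each L_i and combine:
8·(-1/6) + 2·(1/2) + 0·(-1/2) + (-8)·(1/6) = -5/3

-5/3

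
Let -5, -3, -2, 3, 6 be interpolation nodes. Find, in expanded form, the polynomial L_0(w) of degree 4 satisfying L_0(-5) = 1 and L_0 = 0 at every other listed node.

L_0(w) = (1/528)w^4 - (1/132)w^3 - (7/176)w^2 + (3/44)w + 9/44

L_0(w) = (w + 3)(w + 2)(w - 3)(w - 6) / [(-2)·(-3)·(-8)·(-11)]
       = (w^4 - 4w^3 - 21w^2 + 36w + 108) / (528)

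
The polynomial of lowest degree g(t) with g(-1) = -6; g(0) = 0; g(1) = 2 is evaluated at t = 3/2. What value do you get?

L_0(3/2) = (3/2)·(1/2)/[(-1)·(-2)] = 3/8
L_1(3/2) = (5/2)·(1/2)/[(1)·(-1)] = -5/4
L_2(3/2) = (5/2)·(3/2)/[(2)·(1)] = 15/8
Sum: (-6)·(3/8) + 0 + 2·(15/8) = 3/2

3/2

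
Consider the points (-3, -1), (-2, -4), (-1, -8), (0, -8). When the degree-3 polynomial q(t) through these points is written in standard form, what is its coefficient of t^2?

9/2

L_0(t) = (t + 2)(t + 1)t / [-6] = -(1/6)t^3 - (1/2)t^2 - (1/3)t
L_1(t) = (t + 3)(t + 1)t / [2] = (1/2)t^3 + 2t^2 + (3/2)t
L_2(t) = (t + 3)(t + 2)t / [-2] = -(1/2)t^3 - (5/2)t^2 - 3t
L_3(t) = (t + 3)(t + 2)(t + 1) / [6] = (1/6)t^3 + t^2 + (11/6)t + 1
q(t) = (-1)·L_0 + (-4)·L_1 + (-8)·L_2 + (-8)·L_3
Only the coefficient of t^2 is needed; take it from each L_i and combine:
(-1)·(-1/2) + (-4)·(2) + (-8)·(-5/2) + (-8)·(1) = 9/2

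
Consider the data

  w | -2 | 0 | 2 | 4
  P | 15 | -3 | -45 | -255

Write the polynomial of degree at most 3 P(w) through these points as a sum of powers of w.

P(w) = -3w^3 - 3w^2 - 3w - 3

Build the Lagrange basis polynomials:
L_0(w) = w(w - 2)(w - 4) / [-48] = -(1/48)w^3 + (1/8)w^2 - (1/6)w
L_1(w) = (w + 2)(w - 2)(w - 4) / [16] = (1/16)w^3 - (1/4)w^2 - (1/4)w + 1
L_2(w) = (w + 2)w(w - 4) / [-16] = -(1/16)w^3 + (1/8)w^2 + (1/2)w
L_3(w) = (w + 2)w(w - 2) / [48] = (1/48)w^3 - (1/12)w
P(w) = 15·L_0 + (-3)·L_1 + (-45)·L_2 + (-255)·L_3
  15·L_0(w) = -(5/16)w^3 + (15/8)w^2 - (5/2)w
  (-3)·L_1(w) = -(3/16)w^3 + (3/4)w^2 + (3/4)w - 3
  (-45)·L_2(w) = (45/16)w^3 - (45/8)w^2 - (45/2)w
  (-255)·L_3(w) = -(85/16)w^3 + (85/4)w
Adding term by term: -3w^3 - 3w^2 - 3w - 3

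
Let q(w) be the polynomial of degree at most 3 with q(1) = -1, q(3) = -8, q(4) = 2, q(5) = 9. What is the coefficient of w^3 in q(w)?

-3/2

The leading coefficient equals the top divided difference q[1,3,4,5].
q[1,3] = (-8 - (-1)) / (3 - 1) = -7/2
q[3,4] = (2 - (-8)) / (4 - 3) = 10
q[4,5] = (9 - 2) / (5 - 4) = 7
q[1,3,4] = (10 - (-7/2)) / (4 - 1) = 9/2
q[3,4,5] = (7 - 10) / (5 - 3) = -3/2
q[1,3,4,5] = (-3/2 - 9/2) / (5 - 1) = -3/2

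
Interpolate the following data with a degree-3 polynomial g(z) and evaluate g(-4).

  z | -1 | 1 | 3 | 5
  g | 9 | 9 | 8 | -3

429/16

L_0(-4) = (-5)·(-7)·(-9)/[(-2)·(-4)·(-6)] = 105/16
L_1(-4) = (-3)·(-7)·(-9)/[(2)·(-2)·(-4)] = -189/16
L_2(-4) = (-3)·(-5)·(-9)/[(4)·(2)·(-2)] = 135/16
L_3(-4) = (-3)·(-5)·(-7)/[(6)·(4)·(2)] = -35/16
Sum: 9·(105/16) + 9·(-189/16) + 8·(135/16) + (-3)·(-35/16) = 429/16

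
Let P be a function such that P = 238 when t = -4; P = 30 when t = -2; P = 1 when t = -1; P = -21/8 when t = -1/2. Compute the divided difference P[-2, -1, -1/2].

P[-2,-1] = (1 - 30) / (-1 - (-2)) = -29
P[-1,-1/2] = (-21/8 - 1) / (-1/2 - (-1)) = -29/4
P[-2,-1,-1/2] = (-29/4 - (-29)) / (-1/2 - (-2)) = 29/2

29/2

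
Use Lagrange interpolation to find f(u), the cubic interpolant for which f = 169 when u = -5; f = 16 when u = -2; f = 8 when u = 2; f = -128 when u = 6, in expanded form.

f(u) = -u^3 + 2u^2 + 2u + 4

L_0(u) = (u + 2)(u - 2)(u - 6) / [-231] = -(1/231)u^3 + (2/77)u^2 + (4/231)u - 8/77
L_1(u) = (u + 5)(u - 2)(u - 6) / [96] = (1/96)u^3 - (1/32)u^2 - (7/24)u + 5/8
L_2(u) = (u + 5)(u + 2)(u - 6) / [-112] = -(1/112)u^3 - (1/112)u^2 + (2/7)u + 15/28
L_3(u) = (u + 5)(u + 2)(u - 2) / [352] = (1/352)u^3 + (5/352)u^2 - (1/88)u - 5/88
f(u) = 169·L_0 + 16·L_1 + 8·L_2 + (-128)·L_3
  169·L_0(u) = -(169/231)u^3 + (338/77)u^2 + (676/231)u - 1352/77
  16·L_1(u) = (1/6)u^3 - (1/2)u^2 - (14/3)u + 10
  8·L_2(u) = -(1/14)u^3 - (1/14)u^2 + (16/7)u + 30/7
  (-128)·L_3(u) = -(4/11)u^3 - (20/11)u^2 + (16/11)u + 80/11
Adding term by term: -u^3 + 2u^2 + 2u + 4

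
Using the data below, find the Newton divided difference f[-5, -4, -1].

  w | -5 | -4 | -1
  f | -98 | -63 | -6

-4

f[-5,-4] = (-63 - (-98)) / (-4 - (-5)) = 35
f[-4,-1] = (-6 - (-63)) / (-1 - (-4)) = 19
f[-5,-4,-1] = (19 - 35) / (-1 - (-5)) = -4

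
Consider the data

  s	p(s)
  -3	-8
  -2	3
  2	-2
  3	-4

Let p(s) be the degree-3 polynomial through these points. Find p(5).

Evaluate each Lagrange basis at s = 5:
L_0(5) = (7)·(3)·(2)/[(-1)·(-5)·(-6)] = -7/5
L_1(5) = (8)·(3)·(2)/[(1)·(-4)·(-5)] = 12/5
L_2(5) = (8)·(7)·(2)/[(5)·(4)·(-1)] = -28/5
L_3(5) = (8)·(7)·(3)/[(6)·(5)·(1)] = 28/5
Sum: (-8)·(-7/5) + 3·(12/5) + (-2)·(-28/5) + (-4)·(28/5) = 36/5

36/5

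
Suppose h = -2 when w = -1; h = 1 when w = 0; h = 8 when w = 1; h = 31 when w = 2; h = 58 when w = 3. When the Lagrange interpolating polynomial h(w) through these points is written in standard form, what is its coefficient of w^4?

-1

L_0(w) = w(w - 1)(w - 2)(w - 3) / [24] = (1/24)w^4 - (1/4)w^3 + (11/24)w^2 - (1/4)w
L_1(w) = (w + 1)(w - 1)(w - 2)(w - 3) / [-6] = -(1/6)w^4 + (5/6)w^3 - (5/6)w^2 - (5/6)w + 1
L_2(w) = (w + 1)w(w - 2)(w - 3) / [4] = (1/4)w^4 - w^3 + (1/4)w^2 + (3/2)w
L_3(w) = (w + 1)w(w - 1)(w - 3) / [-6] = -(1/6)w^4 + (1/2)w^3 + (1/6)w^2 - (1/2)w
L_4(w) = (w + 1)w(w - 1)(w - 2) / [24] = (1/24)w^4 - (1/12)w^3 - (1/24)w^2 + (1/12)w
h(w) = (-2)·L_0 + 1·L_1 + 8·L_2 + 31·L_3 + 58·L_4
Only the coefficient of w^4 is needed; take it from each L_i and combine:
(-2)·(1/24) + 1·(-1/6) + 8·(1/4) + 31·(-1/6) + 58·(1/24) = -1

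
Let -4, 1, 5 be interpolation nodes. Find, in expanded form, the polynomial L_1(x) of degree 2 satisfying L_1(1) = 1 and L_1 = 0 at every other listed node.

L_1(x) = (x + 4)(x - 5) / [(5)·(-4)]
       = (x^2 - x - 20) / (-20)

L_1(x) = -(1/20)x^2 + (1/20)x + 1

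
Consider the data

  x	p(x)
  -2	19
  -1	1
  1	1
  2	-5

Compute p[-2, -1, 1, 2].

-2

p[-2,-1] = (1 - 19) / (-1 - (-2)) = -18
p[-1,1] = (1 - 1) / (1 - (-1)) = 0
p[1,2] = (-5 - 1) / (2 - 1) = -6
p[-2,-1,1] = (0 - (-18)) / (1 - (-2)) = 6
p[-1,1,2] = (-6 - 0) / (2 - (-1)) = -2
p[-2,-1,1,2] = (-2 - 6) / (2 - (-2)) = -2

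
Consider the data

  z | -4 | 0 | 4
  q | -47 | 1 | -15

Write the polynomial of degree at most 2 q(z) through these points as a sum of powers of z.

Newton's divided differences:
q[-4,0] = (1 - (-47)) / (0 - (-4)) = 12
q[0,4] = (-15 - 1) / (4 - 0) = -4
q[-4,0,4] = (-4 - 12) / (4 - (-4)) = -2
q(z) = -47 + 12·(z + 4) + (-2)·(z + 4)z
Expanding: q(z) = -2z^2 + 4z + 1

q(z) = -2z^2 + 4z + 1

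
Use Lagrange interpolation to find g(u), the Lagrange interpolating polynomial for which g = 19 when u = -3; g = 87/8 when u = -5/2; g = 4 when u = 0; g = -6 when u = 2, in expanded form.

g(u) = -u^3 - u^2 + u + 4

Build the Lagrange basis polynomials:
L_0(u) = (u + 5/2)u(u - 2) / [-15/2] = -(2/15)u^3 - (1/15)u^2 + (2/3)u
L_1(u) = (u + 3)u(u - 2) / [45/8] = (8/45)u^3 + (8/45)u^2 - (16/15)u
L_2(u) = (u + 3)(u + 5/2)(u - 2) / [-15] = -(1/15)u^3 - (7/30)u^2 + (7/30)u + 1
L_3(u) = (u + 3)(u + 5/2)u / [45] = (1/45)u^3 + (11/90)u^2 + (1/6)u
g(u) = 19·L_0 + (87/8)·L_1 + 4·L_2 + (-6)·L_3
  19·L_0(u) = -(38/15)u^3 - (19/15)u^2 + (38/3)u
  (87/8)·L_1(u) = (29/15)u^3 + (29/15)u^2 - (58/5)u
  4·L_2(u) = -(4/15)u^3 - (14/15)u^2 + (14/15)u + 4
  (-6)·L_3(u) = -(2/15)u^3 - (11/15)u^2 - u
Adding term by term: -u^3 - u^2 + u + 4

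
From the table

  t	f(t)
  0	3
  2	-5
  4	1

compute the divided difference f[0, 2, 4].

7/4

f[0,2] = (-5 - 3) / (2 - 0) = -4
f[2,4] = (1 - (-5)) / (4 - 2) = 3
f[0,2,4] = (3 - (-4)) / (4 - 0) = 7/4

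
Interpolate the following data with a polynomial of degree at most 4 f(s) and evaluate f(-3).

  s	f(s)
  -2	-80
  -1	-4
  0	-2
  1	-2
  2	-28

Evaluate each Lagrange basis at s = -3:
L_0(-3) = (-2)·(-3)·(-4)·(-5)/[(-1)·(-2)·(-3)·(-4)] = 5
L_1(-3) = (-1)·(-3)·(-4)·(-5)/[(1)·(-1)·(-2)·(-3)] = -10
L_2(-3) = (-1)·(-2)·(-4)·(-5)/[(2)·(1)·(-1)·(-2)] = 10
L_3(-3) = (-1)·(-2)·(-3)·(-5)/[(3)·(2)·(1)·(-1)] = -5
L_4(-3) = (-1)·(-2)·(-3)·(-4)/[(4)·(3)·(2)·(1)] = 1
Sum: (-80)·(5) + (-4)·(-10) + (-2)·(10) + (-2)·(-5) + (-28)·(1) = -398

-398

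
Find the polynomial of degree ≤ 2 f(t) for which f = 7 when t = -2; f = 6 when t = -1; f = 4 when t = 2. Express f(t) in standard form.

Newton's divided differences:
f[-2,-1] = (6 - 7) / (-1 - (-2)) = -1
f[-1,2] = (4 - 6) / (2 - (-1)) = -2/3
f[-2,-1,2] = (-2/3 - (-1)) / (2 - (-2)) = 1/12
f(t) = 7 + (-1)·(t + 2) + (1/12)·(t + 2)(t + 1)
Expanding: f(t) = (1/12)t^2 - (3/4)t + 31/6

f(t) = (1/12)t^2 - (3/4)t + 31/6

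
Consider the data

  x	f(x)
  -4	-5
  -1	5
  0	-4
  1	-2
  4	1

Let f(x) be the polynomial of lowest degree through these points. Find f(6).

Using Newton's divided-difference form:
f[-4,-1] = (5 - (-5)) / (-1 - (-4)) = 10/3
f[-1,0] = (-4 - 5) / (0 - (-1)) = -9
f[0,1] = (-2 - (-4)) / (1 - 0) = 2
f[1,4] = (1 - (-2)) / (4 - 1) = 1
f[-4,-1,0] = (-9 - 10/3) / (0 - (-4)) = -37/12
f[-1,0,1] = (2 - (-9)) / (1 - (-1)) = 11/2
f[0,1,4] = (1 - 2) / (4 - 0) = -1/4
f[-4,-1,0,1] = (11/2 - (-37/12)) / (1 - (-4)) = 103/60
f[-1,0,1,4] = (-1/4 - 11/2) / (4 - (-1)) = -23/20
f[-4,-1,0,1,4] = (-23/20 - 103/60) / (4 - (-4)) = -43/120
f(6) = -5 + (10/3)·(10) + (-37/12)·(10)·(7) + (103/60)·(10)·(7)·(6) + (-43/120)·(10)·(7)·(6)·(5) = -219

-219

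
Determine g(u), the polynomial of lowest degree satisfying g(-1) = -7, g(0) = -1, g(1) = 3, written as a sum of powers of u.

g(u) = -u^2 + 5u - 1

Newton's divided differences:
g[-1,0] = (-1 - (-7)) / (0 - (-1)) = 6
g[0,1] = (3 - (-1)) / (1 - 0) = 4
g[-1,0,1] = (4 - 6) / (1 - (-1)) = -1
g(u) = -7 + 6·(u + 1) + (-1)·(u + 1)u
Expanding: g(u) = -u^2 + 5u - 1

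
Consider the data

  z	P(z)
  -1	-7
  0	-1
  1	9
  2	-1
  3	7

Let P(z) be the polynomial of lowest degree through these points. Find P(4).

Evaluate each Lagrange basis at z = 4:
L_0(4) = (4)·(3)·(2)·(1)/[(-1)·(-2)·(-3)·(-4)] = 1
L_1(4) = (5)·(3)·(2)·(1)/[(1)·(-1)·(-2)·(-3)] = -5
L_2(4) = (5)·(4)·(2)·(1)/[(2)·(1)·(-1)·(-2)] = 10
L_3(4) = (5)·(4)·(3)·(1)/[(3)·(2)·(1)·(-1)] = -10
L_4(4) = (5)·(4)·(3)·(2)/[(4)·(3)·(2)·(1)] = 5
Sum: (-7)·(1) + (-1)·(-5) + 9·(10) + (-1)·(-10) + 7·(5) = 133

133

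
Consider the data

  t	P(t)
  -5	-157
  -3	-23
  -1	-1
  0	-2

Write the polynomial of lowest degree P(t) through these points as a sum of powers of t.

Newton's divided differences:
P[-5,-3] = (-23 - (-157)) / (-3 - (-5)) = 67
P[-3,-1] = (-1 - (-23)) / (-1 - (-3)) = 11
P[-1,0] = (-2 - (-1)) / (0 - (-1)) = -1
P[-5,-3,-1] = (11 - 67) / (-1 - (-5)) = -14
P[-3,-1,0] = (-1 - 11) / (0 - (-3)) = -4
P[-5,-3,-1,0] = (-4 - (-14)) / (0 - (-5)) = 2
P(t) = -157 + 67·(t + 5) + (-14)·(t + 5)(t + 3) + 2·(t + 5)(t + 3)(t + 1)
Expanding: P(t) = 2t^3 + 4t^2 + t - 2

P(t) = 2t^3 + 4t^2 + t - 2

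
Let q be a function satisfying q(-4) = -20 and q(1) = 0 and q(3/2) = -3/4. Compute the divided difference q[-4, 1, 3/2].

-1

q[-4,1] = (0 - (-20)) / (1 - (-4)) = 4
q[1,3/2] = (-3/4 - 0) / (3/2 - 1) = -3/2
q[-4,1,3/2] = (-3/2 - 4) / (3/2 - (-4)) = -1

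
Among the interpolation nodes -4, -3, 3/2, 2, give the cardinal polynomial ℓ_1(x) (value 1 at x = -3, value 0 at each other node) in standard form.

ℓ_1(x) = (x + 4)(x - 3/2)(x - 2) / [(1)·(-9/2)·(-5)]
       = (x^3 + (1/2)x^2 - 11x + 12) / (45/2)

ℓ_1(x) = (2/45)x^3 + (1/45)x^2 - (22/45)x + 8/15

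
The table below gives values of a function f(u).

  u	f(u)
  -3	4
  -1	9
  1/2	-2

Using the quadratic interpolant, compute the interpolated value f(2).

-359/14

Using Newton's divided-difference form:
f[-3,-1] = (9 - 4) / (-1 - (-3)) = 5/2
f[-1,1/2] = (-2 - 9) / (1/2 - (-1)) = -22/3
f[-3,-1,1/2] = (-22/3 - 5/2) / (1/2 - (-3)) = -59/21
f(2) = 4 + (5/2)·(5) + (-59/21)·(5)·(3) = -359/14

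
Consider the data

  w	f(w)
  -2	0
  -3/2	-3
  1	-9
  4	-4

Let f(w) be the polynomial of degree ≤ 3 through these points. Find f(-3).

1363/165

L_0(-3) = (-3/2)·(-4)·(-7)/[(-1/2)·(-3)·(-6)] = 14/3
L_1(-3) = (-1)·(-4)·(-7)/[(1/2)·(-5/2)·(-11/2)] = -224/55
L_2(-3) = (-1)·(-3/2)·(-7)/[(3)·(5/2)·(-3)] = 7/15
L_3(-3) = (-1)·(-3/2)·(-4)/[(6)·(11/2)·(3)] = -2/33
Sum: 0 + (-3)·(-224/55) + (-9)·(7/15) + (-4)·(-2/33) = 1363/165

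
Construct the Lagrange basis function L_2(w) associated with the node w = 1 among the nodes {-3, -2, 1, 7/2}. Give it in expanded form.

L_2(w) = -(1/30)w^3 - (1/20)w^2 + (23/60)w + 7/10

L_2(w) = (w + 3)(w + 2)(w - 7/2) / [(4)·(3)·(-5/2)]
       = (w^3 + (3/2)w^2 - (23/2)w - 21) / (-30)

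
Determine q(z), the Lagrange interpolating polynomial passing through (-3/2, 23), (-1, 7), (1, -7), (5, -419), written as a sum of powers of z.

Build the Lagrange basis polynomials:
L_0(z) = (z + 1)(z - 1)(z - 5) / [-65/8] = -(8/65)z^3 + (8/13)z^2 + (8/65)z - 8/13
L_1(z) = (z + 3/2)(z - 1)(z - 5) / [6] = (1/6)z^3 - (3/4)z^2 - (2/3)z + 5/4
L_2(z) = (z + 3/2)(z + 1)(z - 5) / [-20] = -(1/20)z^3 + (1/8)z^2 + (11/20)z + 3/8
L_3(z) = (z + 3/2)(z + 1)(z - 1) / [156] = (1/156)z^3 + (1/104)z^2 - (1/156)z - 1/104
q(z) = 23·L_0 + 7·L_1 + (-7)·L_2 + (-419)·L_3
  23·L_0(z) = -(184/65)z^3 + (184/13)z^2 + (184/65)z - 184/13
  7·L_1(z) = (7/6)z^3 - (21/4)z^2 - (14/3)z + 35/4
  (-7)·L_2(z) = (7/20)z^3 - (7/8)z^2 - (77/20)z - 21/8
  (-419)·L_3(z) = -(419/156)z^3 - (419/104)z^2 + (419/156)z + 419/104
Adding term by term: -4z^3 + 4z^2 - 3z - 4

q(z) = -4z^3 + 4z^2 - 3z - 4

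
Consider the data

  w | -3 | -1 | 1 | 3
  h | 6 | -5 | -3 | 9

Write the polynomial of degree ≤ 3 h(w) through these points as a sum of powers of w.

L_0(w) = (w + 1)(w - 1)(w - 3) / [-48] = -(1/48)w^3 + (1/16)w^2 + (1/48)w - 1/16
L_1(w) = (w + 3)(w - 1)(w - 3) / [16] = (1/16)w^3 - (1/16)w^2 - (9/16)w + 9/16
L_2(w) = (w + 3)(w + 1)(w - 3) / [-16] = -(1/16)w^3 - (1/16)w^2 + (9/16)w + 9/16
L_3(w) = (w + 3)(w + 1)(w - 1) / [48] = (1/48)w^3 + (1/16)w^2 - (1/48)w - 1/16
h(w) = 6·L_0 + (-5)·L_1 + (-3)·L_2 + 9·L_3
  6·L_0(w) = -(1/8)w^3 + (3/8)w^2 + (1/8)w - 3/8
  (-5)·L_1(w) = -(5/16)w^3 + (5/16)w^2 + (45/16)w - 45/16
  (-3)·L_2(w) = (3/16)w^3 + (3/16)w^2 - (27/16)w - 27/16
  9·L_3(w) = (3/16)w^3 + (9/16)w^2 - (3/16)w - 9/16
Adding term by term: -(1/16)w^3 + (23/16)w^2 + (17/16)w - 87/16

h(w) = -(1/16)w^3 + (23/16)w^2 + (17/16)w - 87/16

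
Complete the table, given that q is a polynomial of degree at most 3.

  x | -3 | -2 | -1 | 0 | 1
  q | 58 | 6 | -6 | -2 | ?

The 4 known values determine q uniquely (degree ≤ 3).
Evaluate each Lagrange basis at x = 1:
L_0(1) = (3)·(2)·(1)/[(-1)·(-2)·(-3)] = -1
L_1(1) = (4)·(2)·(1)/[(1)·(-1)·(-2)] = 4
L_2(1) = (4)·(3)·(1)/[(2)·(1)·(-1)] = -6
L_3(1) = (4)·(3)·(2)/[(3)·(2)·(1)] = 4
Sum: 58·(-1) + 6·(4) + (-6)·(-6) + (-2)·(4) = -6

-6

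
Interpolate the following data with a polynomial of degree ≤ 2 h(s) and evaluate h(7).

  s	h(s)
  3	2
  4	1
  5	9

52

Evaluate each Lagrange basis at s = 7:
L_0(7) = (3)·(2)/[(-1)·(-2)] = 3
L_1(7) = (4)·(2)/[(1)·(-1)] = -8
L_2(7) = (4)·(3)/[(2)·(1)] = 6
Sum: 2·(3) + 1·(-8) + 9·(6) = 52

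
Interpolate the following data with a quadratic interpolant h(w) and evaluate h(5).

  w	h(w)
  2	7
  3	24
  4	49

82

Evaluate each Lagrange basis at w = 5:
L_0(5) = (2)·(1)/[(-1)·(-2)] = 1
L_1(5) = (3)·(1)/[(1)·(-1)] = -3
L_2(5) = (3)·(2)/[(2)·(1)] = 3
Sum: 7·(1) + 24·(-3) + 49·(3) = 82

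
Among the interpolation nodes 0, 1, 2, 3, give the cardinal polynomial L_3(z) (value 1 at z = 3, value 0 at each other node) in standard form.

L_3(z) = z(z - 1)(z - 2) / [(3)·(2)·(1)]
       = (z^3 - 3z^2 + 2z) / (6)

L_3(z) = (1/6)z^3 - (1/2)z^2 + (1/3)z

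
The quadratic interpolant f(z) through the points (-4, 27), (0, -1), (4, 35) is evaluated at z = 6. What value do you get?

Using Newton's divided-difference form:
f[-4,0] = (-1 - 27) / (0 - (-4)) = -7
f[0,4] = (35 - (-1)) / (4 - 0) = 9
f[-4,0,4] = (9 - (-7)) / (4 - (-4)) = 2
f(6) = 27 + (-7)·(10) + 2·(10)·(6) = 77

77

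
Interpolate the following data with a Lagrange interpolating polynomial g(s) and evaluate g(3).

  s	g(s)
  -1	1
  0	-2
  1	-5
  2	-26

L_0(3) = (3)·(2)·(1)/[(-1)·(-2)·(-3)] = -1
L_1(3) = (4)·(2)·(1)/[(1)·(-1)·(-2)] = 4
L_2(3) = (4)·(3)·(1)/[(2)·(1)·(-1)] = -6
L_3(3) = (4)·(3)·(2)/[(3)·(2)·(1)] = 4
Sum: 1·(-1) + (-2)·(4) + (-5)·(-6) + (-26)·(4) = -83

-83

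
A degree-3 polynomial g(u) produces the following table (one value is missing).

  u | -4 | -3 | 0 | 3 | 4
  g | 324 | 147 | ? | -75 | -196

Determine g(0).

The 4 known values determine g uniquely (degree ≤ 3).
L_0(0) = (3)·(-3)·(-4)/[(-1)·(-7)·(-8)] = -9/14
L_1(0) = (4)·(-3)·(-4)/[(1)·(-6)·(-7)] = 8/7
L_2(0) = (4)·(3)·(-4)/[(7)·(6)·(-1)] = 8/7
L_3(0) = (4)·(3)·(-3)/[(8)·(7)·(1)] = -9/14
Sum: 324·(-9/14) + 147·(8/7) + (-75)·(8/7) + (-196)·(-9/14) = 0

0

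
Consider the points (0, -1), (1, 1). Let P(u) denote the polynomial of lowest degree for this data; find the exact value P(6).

L_0(6) = (5)/[(-1)] = -5
L_1(6) = (6)/[(1)] = 6
Sum: (-1)·(-5) + 1·(6) = 11

11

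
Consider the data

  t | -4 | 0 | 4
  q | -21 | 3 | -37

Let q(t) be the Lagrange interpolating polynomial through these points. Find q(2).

L_0(2) = (2)·(-2)/[(-4)·(-8)] = -1/8
L_1(2) = (6)·(-2)/[(4)·(-4)] = 3/4
L_2(2) = (6)·(2)/[(8)·(4)] = 3/8
Sum: (-21)·(-1/8) + 3·(3/4) + (-37)·(3/8) = -9

-9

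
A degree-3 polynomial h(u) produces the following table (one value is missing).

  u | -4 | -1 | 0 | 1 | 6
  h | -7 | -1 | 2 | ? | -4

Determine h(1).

131/28

The 4 known values determine h uniquely (degree ≤ 3).
L_0(1) = (2)·(1)·(-5)/[(-3)·(-4)·(-10)] = 1/12
L_1(1) = (5)·(1)·(-5)/[(3)·(-1)·(-7)] = -25/21
L_2(1) = (5)·(2)·(-5)/[(4)·(1)·(-6)] = 25/12
L_3(1) = (5)·(2)·(1)/[(10)·(7)·(6)] = 1/42
Sum: (-7)·(1/12) + (-1)·(-25/21) + 2·(25/12) + (-4)·(1/42) = 131/28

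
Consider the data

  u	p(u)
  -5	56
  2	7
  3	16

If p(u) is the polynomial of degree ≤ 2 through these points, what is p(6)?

67

L_0(6) = (4)·(3)/[(-7)·(-8)] = 3/14
L_1(6) = (11)·(3)/[(7)·(-1)] = -33/7
L_2(6) = (11)·(4)/[(8)·(1)] = 11/2
Sum: 56·(3/14) + 7·(-33/7) + 16·(11/2) = 67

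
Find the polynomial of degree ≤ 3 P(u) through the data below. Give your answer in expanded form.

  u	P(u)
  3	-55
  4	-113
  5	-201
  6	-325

L_0(u) = (u - 4)(u - 5)(u - 6) / [-6] = -(1/6)u^3 + (5/2)u^2 - (37/3)u + 20
L_1(u) = (u - 3)(u - 5)(u - 6) / [2] = (1/2)u^3 - 7u^2 + (63/2)u - 45
L_2(u) = (u - 3)(u - 4)(u - 6) / [-2] = -(1/2)u^3 + (13/2)u^2 - 27u + 36
L_3(u) = (u - 3)(u - 4)(u - 5) / [6] = (1/6)u^3 - 2u^2 + (47/6)u - 10
P(u) = (-55)·L_0 + (-113)·L_1 + (-201)·L_2 + (-325)·L_3
  (-55)·L_0(u) = (55/6)u^3 - (275/2)u^2 + (2035/3)u - 1100
  (-113)·L_1(u) = -(113/2)u^3 + 791u^2 - (7119/2)u + 5085
  (-201)·L_2(u) = (201/2)u^3 - (2613/2)u^2 + 5427u - 7236
  (-325)·L_3(u) = -(325/6)u^3 + 650u^2 - (15275/6)u + 3250
Adding term by term: -u^3 - 3u^2 - 1

P(u) = -u^3 - 3u^2 - 1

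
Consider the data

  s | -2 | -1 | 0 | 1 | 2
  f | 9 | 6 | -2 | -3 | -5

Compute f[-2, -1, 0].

-5/2

f[-2,-1] = (6 - 9) / (-1 - (-2)) = -3
f[-1,0] = (-2 - 6) / (0 - (-1)) = -8
f[-2,-1,0] = (-8 - (-3)) / (0 - (-2)) = -5/2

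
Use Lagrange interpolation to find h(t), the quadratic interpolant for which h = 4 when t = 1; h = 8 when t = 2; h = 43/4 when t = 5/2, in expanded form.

Build the Lagrange basis polynomials:
L_0(t) = (t - 2)(t - 5/2) / [3/2] = (2/3)t^2 - 3t + 10/3
L_1(t) = (t - 1)(t - 5/2) / [-1/2] = -2t^2 + 7t - 5
L_2(t) = (t - 1)(t - 2) / [3/4] = (4/3)t^2 - 4t + 8/3
h(t) = 4·L_0 + 8·L_1 + (43/4)·L_2
  4·L_0(t) = (8/3)t^2 - 12t + 40/3
  8·L_1(t) = -16t^2 + 56t - 40
  (43/4)·L_2(t) = (43/3)t^2 - 43t + 86/3
Adding term by term: t^2 + t + 2

h(t) = t^2 + t + 2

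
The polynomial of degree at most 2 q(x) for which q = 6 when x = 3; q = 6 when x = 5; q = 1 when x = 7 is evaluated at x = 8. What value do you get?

-27/8

Evaluate each Lagrange basis at x = 8:
L_0(8) = (3)·(1)/[(-2)·(-4)] = 3/8
L_1(8) = (5)·(1)/[(2)·(-2)] = -5/4
L_2(8) = (5)·(3)/[(4)·(2)] = 15/8
Sum: 6·(3/8) + 6·(-5/4) + 1·(15/8) = -27/8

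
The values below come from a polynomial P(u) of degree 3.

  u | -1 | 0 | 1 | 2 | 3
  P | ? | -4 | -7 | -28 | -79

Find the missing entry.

The 4 known values determine P uniquely (degree ≤ 3).
Evaluate each Lagrange basis at u = -1:
L_0(-1) = (-2)·(-3)·(-4)/[(-1)·(-2)·(-3)] = 4
L_1(-1) = (-1)·(-3)·(-4)/[(1)·(-1)·(-2)] = -6
L_2(-1) = (-1)·(-2)·(-4)/[(2)·(1)·(-1)] = 4
L_3(-1) = (-1)·(-2)·(-3)/[(3)·(2)·(1)] = -1
Sum: (-4)·(4) + (-7)·(-6) + (-28)·(4) + (-79)·(-1) = -7

-7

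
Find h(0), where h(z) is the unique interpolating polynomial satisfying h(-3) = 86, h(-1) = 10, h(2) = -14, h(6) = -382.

Using Newton's divided-difference form:
h[-3,-1] = (10 - 86) / (-1 - (-3)) = -38
h[-1,2] = (-14 - 10) / (2 - (-1)) = -8
h[2,6] = (-382 - (-14)) / (6 - 2) = -92
h[-3,-1,2] = (-8 - (-38)) / (2 - (-3)) = 6
h[-1,2,6] = (-92 - (-8)) / (6 - (-1)) = -12
h[-3,-1,2,6] = (-12 - 6) / (6 - (-3)) = -2
h(0) = 86 + (-38)·(3) + 6·(3)·(1) + (-2)·(3)·(1)·(-2) = 2

2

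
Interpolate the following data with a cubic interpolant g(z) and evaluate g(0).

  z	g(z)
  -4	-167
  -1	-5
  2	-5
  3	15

Evaluate each Lagrange basis at z = 0:
L_0(0) = (1)·(-2)·(-3)/[(-3)·(-6)·(-7)] = -1/21
L_1(0) = (4)·(-2)·(-3)/[(3)·(-3)·(-4)] = 2/3
L_2(0) = (4)·(1)·(-3)/[(6)·(3)·(-1)] = 2/3
L_3(0) = (4)·(1)·(-2)/[(7)·(4)·(1)] = -2/7
Sum: (-167)·(-1/21) + (-5)·(2/3) + (-5)·(2/3) + 15·(-2/7) = -3

-3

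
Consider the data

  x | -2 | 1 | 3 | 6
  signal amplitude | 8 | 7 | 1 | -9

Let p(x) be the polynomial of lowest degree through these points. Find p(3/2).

Evaluate each Lagrange basis at x = 3/2:
L_0(3/2) = (1/2)·(-3/2)·(-9/2)/[(-3)·(-5)·(-8)] = -9/320
L_1(3/2) = (7/2)·(-3/2)·(-9/2)/[(3)·(-2)·(-5)] = 63/80
L_2(3/2) = (7/2)·(1/2)·(-9/2)/[(5)·(2)·(-3)] = 21/80
L_3(3/2) = (7/2)·(1/2)·(-3/2)/[(8)·(5)·(3)] = -7/320
Sum: 8·(-9/320) + 7·(63/80) + 1·(21/80) + (-9)·(-7/320) = 1839/320

1839/320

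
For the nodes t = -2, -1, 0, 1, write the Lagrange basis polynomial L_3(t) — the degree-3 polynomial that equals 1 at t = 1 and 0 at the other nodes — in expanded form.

L_3(t) = (1/6)t^3 + (1/2)t^2 + (1/3)t

L_3(t) = (t + 2)(t + 1)t / [(3)·(2)·(1)]
       = (t^3 + 3t^2 + 2t) / (6)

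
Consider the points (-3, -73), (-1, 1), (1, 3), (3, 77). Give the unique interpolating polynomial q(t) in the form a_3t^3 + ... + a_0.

Newton's divided differences:
q[-3,-1] = (1 - (-73)) / (-1 - (-3)) = 37
q[-1,1] = (3 - 1) / (1 - (-1)) = 1
q[1,3] = (77 - 3) / (3 - 1) = 37
q[-3,-1,1] = (1 - 37) / (1 - (-3)) = -9
q[-1,1,3] = (37 - 1) / (3 - (-1)) = 9
q[-3,-1,1,3] = (9 - (-9)) / (3 - (-3)) = 3
q(t) = -73 + 37·(t + 3) + (-9)·(t + 3)(t + 1) + 3·(t + 3)(t + 1)(t - 1)
Expanding: q(t) = 3t^3 - 2t + 2

q(t) = 3t^3 - 2t + 2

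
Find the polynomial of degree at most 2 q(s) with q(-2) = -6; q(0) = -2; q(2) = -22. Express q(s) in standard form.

q(s) = -3s^2 - 4s - 2

L_0(s) = s(s - 2) / [8] = (1/8)s^2 - (1/4)s
L_1(s) = (s + 2)(s - 2) / [-4] = -(1/4)s^2 + 1
L_2(s) = (s + 2)s / [8] = (1/8)s^2 + (1/4)s
q(s) = (-6)·L_0 + (-2)·L_1 + (-22)·L_2
  (-6)·L_0(s) = -(3/4)s^2 + (3/2)s
  (-2)·L_1(s) = (1/2)s^2 - 2
  (-22)·L_2(s) = -(11/4)s^2 - (11/2)s
Adding term by term: -3s^2 - 4s - 2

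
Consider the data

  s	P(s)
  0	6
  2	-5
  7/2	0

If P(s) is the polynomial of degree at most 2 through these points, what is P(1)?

Evaluate each Lagrange basis at s = 1:
L_0(1) = (-1)·(-5/2)/[(-2)·(-7/2)] = 5/14
L_1(1) = (1)·(-5/2)/[(2)·(-3/2)] = 5/6
L_2(1) = (1)·(-1)/[(7/2)·(3/2)] = -4/21
Sum: 6·(5/14) + (-5)·(5/6) + 0 = -85/42

-85/42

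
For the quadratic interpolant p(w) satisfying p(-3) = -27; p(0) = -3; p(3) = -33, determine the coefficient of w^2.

The leading coefficient equals the top divided difference p[-3,0,3].
p[-3,0] = (-3 - (-27)) / (0 - (-3)) = 8
p[0,3] = (-33 - (-3)) / (3 - 0) = -10
p[-3,0,3] = (-10 - 8) / (3 - (-3)) = -3

-3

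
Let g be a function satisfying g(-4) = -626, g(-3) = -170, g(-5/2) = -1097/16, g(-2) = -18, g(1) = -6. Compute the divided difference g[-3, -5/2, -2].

g[-3,-5/2] = (-1097/16 - (-170)) / (-5/2 - (-3)) = 1623/8
g[-5/2,-2] = (-18 - (-1097/16)) / (-2 - (-5/2)) = 809/8
g[-3,-5/2,-2] = (809/8 - 1623/8) / (-2 - (-3)) = -407/4

-407/4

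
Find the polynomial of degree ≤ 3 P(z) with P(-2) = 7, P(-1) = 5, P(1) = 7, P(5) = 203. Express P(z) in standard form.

P(z) = z^3 + 3z^2 + 3

Newton's divided differences:
P[-2,-1] = (5 - 7) / (-1 - (-2)) = -2
P[-1,1] = (7 - 5) / (1 - (-1)) = 1
P[1,5] = (203 - 7) / (5 - 1) = 49
P[-2,-1,1] = (1 - (-2)) / (1 - (-2)) = 1
P[-1,1,5] = (49 - 1) / (5 - (-1)) = 8
P[-2,-1,1,5] = (8 - 1) / (5 - (-2)) = 1
P(z) = 7 + (-2)·(z + 2) + 1·(z + 2)(z + 1) + 1·(z + 2)(z + 1)(z - 1)
Expanding: P(z) = z^3 + 3z^2 + 3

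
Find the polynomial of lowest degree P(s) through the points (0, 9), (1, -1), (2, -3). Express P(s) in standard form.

P(s) = 4s^2 - 14s + 9

L_0(s) = (s - 1)(s - 2) / [2] = (1/2)s^2 - (3/2)s + 1
L_1(s) = s(s - 2) / [-1] = -s^2 + 2s
L_2(s) = s(s - 1) / [2] = (1/2)s^2 - (1/2)s
P(s) = 9·L_0 + (-1)·L_1 + (-3)·L_2
  9·L_0(s) = (9/2)s^2 - (27/2)s + 9
  (-1)·L_1(s) = s^2 - 2s
  (-3)·L_2(s) = -(3/2)s^2 + (3/2)s
Adding term by term: 4s^2 - 14s + 9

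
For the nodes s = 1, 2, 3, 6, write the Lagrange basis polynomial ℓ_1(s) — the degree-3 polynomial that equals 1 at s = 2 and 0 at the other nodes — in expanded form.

ℓ_1(s) = (s - 1)(s - 3)(s - 6) / [(1)·(-1)·(-4)]
       = (s^3 - 10s^2 + 27s - 18) / (4)

ℓ_1(s) = (1/4)s^3 - (5/2)s^2 + (27/4)s - 9/2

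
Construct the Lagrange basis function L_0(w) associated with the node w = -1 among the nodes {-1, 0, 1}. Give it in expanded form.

L_0(w) = (1/2)w^2 - (1/2)w

L_0(w) = w(w - 1) / [(-1)·(-2)]
       = (w^2 - w) / (2)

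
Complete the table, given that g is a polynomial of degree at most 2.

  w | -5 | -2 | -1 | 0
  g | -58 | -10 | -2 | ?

2

The 3 known values determine g uniquely (degree ≤ 2).
Evaluate each Lagrange basis at w = 0:
L_0(0) = (2)·(1)/[(-3)·(-4)] = 1/6
L_1(0) = (5)·(1)/[(3)·(-1)] = -5/3
L_2(0) = (5)·(2)/[(4)·(1)] = 5/2
Sum: (-58)·(1/6) + (-10)·(-5/3) + (-2)·(5/2) = 2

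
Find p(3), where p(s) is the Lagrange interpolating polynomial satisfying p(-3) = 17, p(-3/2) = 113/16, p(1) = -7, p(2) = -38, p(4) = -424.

Evaluate each Lagrange basis at s = 3:
L_0(3) = (9/2)·(2)·(1)·(-1)/[(-3/2)·(-4)·(-5)·(-7)] = -3/70
L_1(3) = (6)·(2)·(1)·(-1)/[(3/2)·(-5/2)·(-7/2)·(-11/2)] = 64/385
L_2(3) = (6)·(9/2)·(1)·(-1)/[(4)·(5/2)·(-1)·(-3)] = -9/10
L_3(3) = (6)·(9/2)·(2)·(-1)/[(5)·(7/2)·(1)·(-2)] = 54/35
L_4(3) = (6)·(9/2)·(2)·(1)/[(7)·(11/2)·(3)·(2)] = 18/77
Sum: 17·(-3/70) + 113/16·(64/385) + (-7)·(-9/10) + (-38)·(54/35) + (-424)·(18/77) = -151

-151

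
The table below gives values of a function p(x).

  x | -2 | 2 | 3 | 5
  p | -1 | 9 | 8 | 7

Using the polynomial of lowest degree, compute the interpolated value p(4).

248/35

L_0(4) = (2)·(1)·(-1)/[(-4)·(-5)·(-7)] = 1/70
L_1(4) = (6)·(1)·(-1)/[(4)·(-1)·(-3)] = -1/2
L_2(4) = (6)·(2)·(-1)/[(5)·(1)·(-2)] = 6/5
L_3(4) = (6)·(2)·(1)/[(7)·(3)·(2)] = 2/7
Sum: (-1)·(1/70) + 9·(-1/2) + 8·(6/5) + 7·(2/7) = 248/35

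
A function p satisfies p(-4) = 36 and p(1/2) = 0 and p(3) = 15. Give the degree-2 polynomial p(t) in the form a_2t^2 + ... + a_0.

Newton's divided differences:
p[-4,1/2] = (0 - 36) / (1/2 - (-4)) = -8
p[1/2,3] = (15 - 0) / (3 - 1/2) = 6
p[-4,1/2,3] = (6 - (-8)) / (3 - (-4)) = 2
p(t) = 36 + (-8)·(t + 4) + 2·(t + 4)(t - 1/2)
Expanding: p(t) = 2t^2 - t

p(t) = 2t^2 - t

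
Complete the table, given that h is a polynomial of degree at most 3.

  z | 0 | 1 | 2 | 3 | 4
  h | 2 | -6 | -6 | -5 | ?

The 4 known values determine h uniquely (degree ≤ 3).
L_0(4) = (3)·(2)·(1)/[(-1)·(-2)·(-3)] = -1
L_1(4) = (4)·(2)·(1)/[(1)·(-1)·(-2)] = 4
L_2(4) = (4)·(3)·(1)/[(2)·(1)·(-1)] = -6
L_3(4) = (4)·(3)·(2)/[(3)·(2)·(1)] = 4
Sum: 2·(-1) + (-6)·(4) + (-6)·(-6) + (-5)·(4) = -10

-10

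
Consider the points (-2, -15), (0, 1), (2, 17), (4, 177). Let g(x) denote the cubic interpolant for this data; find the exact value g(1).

0

Evaluate each Lagrange basis at x = 1:
L_0(1) = (1)·(-1)·(-3)/[(-2)·(-4)·(-6)] = -1/16
L_1(1) = (3)·(-1)·(-3)/[(2)·(-2)·(-4)] = 9/16
L_2(1) = (3)·(1)·(-3)/[(4)·(2)·(-2)] = 9/16
L_3(1) = (3)·(1)·(-1)/[(6)·(4)·(2)] = -1/16
Sum: (-15)·(-1/16) + 1·(9/16) + 17·(9/16) + 177·(-1/16) = 0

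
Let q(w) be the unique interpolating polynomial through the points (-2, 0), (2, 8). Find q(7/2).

Evaluate each Lagrange basis at w = 7/2:
L_0(7/2) = (3/2)/[(-4)] = -3/8
L_1(7/2) = (11/2)/[(4)] = 11/8
Sum: 0 + 8·(11/8) = 11

11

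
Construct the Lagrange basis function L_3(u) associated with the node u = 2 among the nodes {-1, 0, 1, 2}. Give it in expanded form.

L_3(u) = (1/6)u^3 - (1/6)u

L_3(u) = (u + 1)u(u - 1) / [(3)·(2)·(1)]
       = (u^3 - u) / (6)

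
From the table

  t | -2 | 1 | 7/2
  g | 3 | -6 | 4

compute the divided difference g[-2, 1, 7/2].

14/11

g[-2,1] = (-6 - 3) / (1 - (-2)) = -3
g[1,7/2] = (4 - (-6)) / (7/2 - 1) = 4
g[-2,1,7/2] = (4 - (-3)) / (7/2 - (-2)) = 14/11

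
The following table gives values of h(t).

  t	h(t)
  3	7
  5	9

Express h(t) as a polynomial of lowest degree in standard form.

h(t) = t + 4

Build the Lagrange basis polynomials:
L_0(t) = (t - 5) / [-2] = -(1/2)t + 5/2
L_1(t) = (t - 3) / [2] = (1/2)t - 3/2
h(t) = 7·L_0 + 9·L_1
  7·L_0(t) = -(7/2)t + 35/2
  9·L_1(t) = (9/2)t - 27/2
Adding term by term: t + 4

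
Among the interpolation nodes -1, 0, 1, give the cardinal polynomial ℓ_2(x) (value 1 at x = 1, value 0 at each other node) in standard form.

ℓ_2(x) = (x + 1)x / [(2)·(1)]
       = (x^2 + x) / (2)

ℓ_2(x) = (1/2)x^2 + (1/2)x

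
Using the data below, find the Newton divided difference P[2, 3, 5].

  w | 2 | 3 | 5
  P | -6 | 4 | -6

P[2,3] = (4 - (-6)) / (3 - 2) = 10
P[3,5] = (-6 - 4) / (5 - 3) = -5
P[2,3,5] = (-5 - 10) / (5 - 2) = -5

-5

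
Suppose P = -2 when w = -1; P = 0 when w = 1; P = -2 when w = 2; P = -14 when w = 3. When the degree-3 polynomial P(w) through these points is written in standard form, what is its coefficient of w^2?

L_0(w) = (w - 1)(w - 2)(w - 3) / [-24] = -(1/24)w^3 + (1/4)w^2 - (11/24)w + 1/4
L_1(w) = (w + 1)(w - 2)(w - 3) / [4] = (1/4)w^3 - w^2 + (1/4)w + 3/2
L_2(w) = (w + 1)(w - 1)(w - 3) / [-3] = -(1/3)w^3 + w^2 + (1/3)w - 1
L_3(w) = (w + 1)(w - 1)(w - 2) / [8] = (1/8)w^3 - (1/4)w^2 - (1/8)w + 1/4
P(w) = (-2)·L_0 + 0·L_1 + (-2)·L_2 + (-14)·L_3
Only the coefficient of w^2 is needed; take it from each L_i and combine:
(-2)·(1/4) + 0·(-1) + (-2)·(1) + (-14)·(-1/4) = 1

1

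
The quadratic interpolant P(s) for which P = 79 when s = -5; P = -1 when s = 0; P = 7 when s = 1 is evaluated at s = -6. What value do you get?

119

Evaluate each Lagrange basis at s = -6:
L_0(-6) = (-6)·(-7)/[(-5)·(-6)] = 7/5
L_1(-6) = (-1)·(-7)/[(5)·(-1)] = -7/5
L_2(-6) = (-1)·(-6)/[(6)·(1)] = 1
Sum: 79·(7/5) + (-1)·(-7/5) + 7·(1) = 119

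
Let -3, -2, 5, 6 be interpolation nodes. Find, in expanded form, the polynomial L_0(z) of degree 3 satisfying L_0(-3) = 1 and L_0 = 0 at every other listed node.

L_0(z) = (z + 2)(z - 5)(z - 6) / [(-1)·(-8)·(-9)]
       = (z^3 - 9z^2 + 8z + 60) / (-72)

L_0(z) = -(1/72)z^3 + (1/8)z^2 - (1/9)z - 5/6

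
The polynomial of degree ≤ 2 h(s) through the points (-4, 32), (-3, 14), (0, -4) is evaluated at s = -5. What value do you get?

56

Using Newton's divided-difference form:
h[-4,-3] = (14 - 32) / (-3 - (-4)) = -18
h[-3,0] = (-4 - 14) / (0 - (-3)) = -6
h[-4,-3,0] = (-6 - (-18)) / (0 - (-4)) = 3
h(-5) = 32 + (-18)·(-1) + 3·(-1)·(-2) = 56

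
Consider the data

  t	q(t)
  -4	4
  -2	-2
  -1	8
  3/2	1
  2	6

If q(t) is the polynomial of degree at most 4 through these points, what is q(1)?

141/77

Using Newton's divided-difference form:
q[-4,-2] = (-2 - 4) / (-2 - (-4)) = -3
q[-2,-1] = (8 - (-2)) / (-1 - (-2)) = 10
q[-1,3/2] = (1 - 8) / (3/2 - (-1)) = -14/5
q[3/2,2] = (6 - 1) / (2 - 3/2) = 10
q[-4,-2,-1] = (10 - (-3)) / (-1 - (-4)) = 13/3
q[-2,-1,3/2] = (-14/5 - 10) / (3/2 - (-2)) = -128/35
q[-1,3/2,2] = (10 - (-14/5)) / (2 - (-1)) = 64/15
q[-4,-2,-1,3/2] = (-128/35 - 13/3) / (3/2 - (-4)) = -1678/1155
q[-2,-1,3/2,2] = (64/15 - (-128/35)) / (2 - (-2)) = 208/105
q[-4,-2,-1,3/2,2] = (208/105 - (-1678/1155)) / (2 - (-4)) = 661/1155
q(1) = 4 + (-3)·(5) + (13/3)·(5)·(3) + (-1678/1155)·(5)·(3)·(2) + (661/1155)·(5)·(3)·(2)·(-1/2) = 141/77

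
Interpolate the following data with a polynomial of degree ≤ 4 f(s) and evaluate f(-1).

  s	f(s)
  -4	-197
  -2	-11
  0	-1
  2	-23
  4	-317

Evaluate each Lagrange basis at s = -1:
L_0(-1) = (1)·(-1)·(-3)·(-5)/[(-2)·(-4)·(-6)·(-8)] = -5/128
L_1(-1) = (3)·(-1)·(-3)·(-5)/[(2)·(-2)·(-4)·(-6)] = 15/32
L_2(-1) = (3)·(1)·(-3)·(-5)/[(4)·(2)·(-2)·(-4)] = 45/64
L_3(-1) = (3)·(1)·(-1)·(-5)/[(6)·(4)·(2)·(-2)] = -5/32
L_4(-1) = (3)·(1)·(-1)·(-3)/[(8)·(6)·(4)·(2)] = 3/128
Sum: (-197)·(-5/128) + (-11)·(15/32) + (-1)·(45/64) + (-23)·(-5/32) + (-317)·(3/128) = -2

-2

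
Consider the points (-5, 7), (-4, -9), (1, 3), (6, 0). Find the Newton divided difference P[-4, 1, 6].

-3/10

P[-4,1] = (3 - (-9)) / (1 - (-4)) = 12/5
P[1,6] = (0 - 3) / (6 - 1) = -3/5
P[-4,1,6] = (-3/5 - 12/5) / (6 - (-4)) = -3/10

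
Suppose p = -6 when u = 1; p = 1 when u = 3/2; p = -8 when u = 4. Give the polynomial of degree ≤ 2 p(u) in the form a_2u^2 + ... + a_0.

p(u) = -(88/15)u^2 + (86/3)u - 144/5

Newton's divided differences:
p[1,3/2] = (1 - (-6)) / (3/2 - 1) = 14
p[3/2,4] = (-8 - 1) / (4 - 3/2) = -18/5
p[1,3/2,4] = (-18/5 - 14) / (4 - 1) = -88/15
p(u) = -6 + 14·(u - 1) + (-88/15)·(u - 1)(u - 3/2)
Expanding: p(u) = -(88/15)u^2 + (86/3)u - 144/5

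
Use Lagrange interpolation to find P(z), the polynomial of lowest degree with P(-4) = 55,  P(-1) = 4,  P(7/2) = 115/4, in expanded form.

L_0(z) = (z + 1)(z - 7/2) / [45/2] = (2/45)z^2 - (1/9)z - 7/45
L_1(z) = (z + 4)(z - 7/2) / [-27/2] = -(2/27)z^2 - (1/27)z + 28/27
L_2(z) = (z + 4)(z + 1) / [135/4] = (4/135)z^2 + (4/27)z + 16/135
P(z) = 55·L_0 + 4·L_1 + (115/4)·L_2
  55·L_0(z) = (22/9)z^2 - (55/9)z - 77/9
  4·L_1(z) = -(8/27)z^2 - (4/27)z + 112/27
  (115/4)·L_2(z) = (23/27)z^2 + (115/27)z + 92/27
Adding term by term: 3z^2 - 2z - 1

P(z) = 3z^2 - 2z - 1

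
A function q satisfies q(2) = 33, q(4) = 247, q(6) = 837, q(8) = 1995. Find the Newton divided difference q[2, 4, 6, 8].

q[2,4] = (247 - 33) / (4 - 2) = 107
q[4,6] = (837 - 247) / (6 - 4) = 295
q[6,8] = (1995 - 837) / (8 - 6) = 579
q[2,4,6] = (295 - 107) / (6 - 2) = 47
q[4,6,8] = (579 - 295) / (8 - 4) = 71
q[2,4,6,8] = (71 - 47) / (8 - 2) = 4

4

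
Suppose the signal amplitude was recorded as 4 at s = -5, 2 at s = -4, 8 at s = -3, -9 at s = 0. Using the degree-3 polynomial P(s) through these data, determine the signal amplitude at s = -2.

L_0(-2) = (2)·(1)·(-2)/[(-1)·(-2)·(-5)] = 2/5
L_1(-2) = (3)·(1)·(-2)/[(1)·(-1)·(-4)] = -3/2
L_2(-2) = (3)·(2)·(-2)/[(2)·(1)·(-3)] = 2
L_3(-2) = (3)·(2)·(1)/[(5)·(4)·(3)] = 1/10
Sum: 4·(2/5) + 2·(-3/2) + 8·(2) + (-9)·(1/10) = 137/10

137/10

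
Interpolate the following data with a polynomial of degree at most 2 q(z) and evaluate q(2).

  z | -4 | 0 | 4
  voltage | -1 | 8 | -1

L_0(2) = (2)·(-2)/[(-4)·(-8)] = -1/8
L_1(2) = (6)·(-2)/[(4)·(-4)] = 3/4
L_2(2) = (6)·(2)/[(8)·(4)] = 3/8
Sum: (-1)·(-1/8) + 8·(3/4) + (-1)·(3/8) = 23/4

23/4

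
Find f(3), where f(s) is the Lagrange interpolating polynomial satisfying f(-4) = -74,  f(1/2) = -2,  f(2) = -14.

L_0(3) = (5/2)·(1)/[(-9/2)·(-6)] = 5/54
L_1(3) = (7)·(1)/[(9/2)·(-3/2)] = -28/27
L_2(3) = (7)·(5/2)/[(6)·(3/2)] = 35/18
Sum: (-74)·(5/54) + (-2)·(-28/27) + (-14)·(35/18) = -32

-32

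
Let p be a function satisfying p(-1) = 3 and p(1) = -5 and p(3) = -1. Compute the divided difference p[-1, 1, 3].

3/2

p[-1,1] = (-5 - 3) / (1 - (-1)) = -4
p[1,3] = (-1 - (-5)) / (3 - 1) = 2
p[-1,1,3] = (2 - (-4)) / (3 - (-1)) = 3/2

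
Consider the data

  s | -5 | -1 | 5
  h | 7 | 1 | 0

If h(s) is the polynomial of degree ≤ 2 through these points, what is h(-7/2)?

L_0(-7/2) = (-5/2)·(-17/2)/[(-4)·(-10)] = 17/32
L_1(-7/2) = (3/2)·(-17/2)/[(4)·(-6)] = 17/32
L_2(-7/2) = (3/2)·(-5/2)/[(10)·(6)] = -1/16
Sum: 7·(17/32) + 1·(17/32) + 0 = 17/4

17/4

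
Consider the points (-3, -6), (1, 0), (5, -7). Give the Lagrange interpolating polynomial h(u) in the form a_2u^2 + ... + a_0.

Build the Lagrange basis polynomials:
L_0(u) = (u - 1)(u - 5) / [32] = (1/32)u^2 - (3/16)u + 5/32
L_1(u) = (u + 3)(u - 5) / [-16] = -(1/16)u^2 + (1/8)u + 15/16
L_2(u) = (u + 3)(u - 1) / [32] = (1/32)u^2 + (1/16)u - 3/32
h(u) = (-6)·L_0 + 0·L_1 + (-7)·L_2
  (-6)·L_0(u) = -(3/16)u^2 + (9/8)u - 15/16
  0·L_1(u) = 0
  (-7)·L_2(u) = -(7/32)u^2 - (7/16)u + 21/32
Adding term by term: -(13/32)u^2 + (11/16)u - 9/32

h(u) = -(13/32)u^2 + (11/16)u - 9/32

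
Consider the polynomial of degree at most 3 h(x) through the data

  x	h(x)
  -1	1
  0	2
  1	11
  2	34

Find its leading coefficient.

1

The leading coefficient equals the top divided difference h[-1,0,1,2].
h[-1,0] = (2 - 1) / (0 - (-1)) = 1
h[0,1] = (11 - 2) / (1 - 0) = 9
h[1,2] = (34 - 11) / (2 - 1) = 23
h[-1,0,1] = (9 - 1) / (1 - (-1)) = 4
h[0,1,2] = (23 - 9) / (2 - 0) = 7
h[-1,0,1,2] = (7 - 4) / (2 - (-1)) = 1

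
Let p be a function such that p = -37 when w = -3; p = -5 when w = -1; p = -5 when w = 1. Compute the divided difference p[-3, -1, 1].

-4

p[-3,-1] = (-5 - (-37)) / (-1 - (-3)) = 16
p[-1,1] = (-5 - (-5)) / (1 - (-1)) = 0
p[-3,-1,1] = (0 - 16) / (1 - (-3)) = -4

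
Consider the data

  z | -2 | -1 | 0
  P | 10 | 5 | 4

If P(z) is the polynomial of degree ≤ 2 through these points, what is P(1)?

7

Using Newton's divided-difference form:
P[-2,-1] = (5 - 10) / (-1 - (-2)) = -5
P[-1,0] = (4 - 5) / (0 - (-1)) = -1
P[-2,-1,0] = (-1 - (-5)) / (0 - (-2)) = 2
P(1) = 10 + (-5)·(3) + 2·(3)·(2) = 7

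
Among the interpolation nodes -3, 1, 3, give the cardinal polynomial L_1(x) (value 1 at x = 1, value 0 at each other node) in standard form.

L_1(x) = (x + 3)(x - 3) / [(4)·(-2)]
       = (x^2 - 9) / (-8)

L_1(x) = -(1/8)x^2 + 9/8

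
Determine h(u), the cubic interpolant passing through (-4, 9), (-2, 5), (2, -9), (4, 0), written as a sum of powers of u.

h(u) = (19/96)u^3 + (13/24)u^2 - (103/24)u - 25/6

L_0(u) = (u + 2)(u - 2)(u - 4) / [-96] = -(1/96)u^3 + (1/24)u^2 + (1/24)u - 1/6
L_1(u) = (u + 4)(u - 2)(u - 4) / [48] = (1/48)u^3 - (1/24)u^2 - (1/3)u + 2/3
L_2(u) = (u + 4)(u + 2)(u - 4) / [-48] = -(1/48)u^3 - (1/24)u^2 + (1/3)u + 2/3
L_3(u) = (u + 4)(u + 2)(u - 2) / [96] = (1/96)u^3 + (1/24)u^2 - (1/24)u - 1/6
h(u) = 9·L_0 + 5·L_1 + (-9)·L_2 + 0·L_3
  9·L_0(u) = -(3/32)u^3 + (3/8)u^2 + (3/8)u - 3/2
  5·L_1(u) = (5/48)u^3 - (5/24)u^2 - (5/3)u + 10/3
  (-9)·L_2(u) = (3/16)u^3 + (3/8)u^2 - 3u - 6
  0·L_3(u) = 0
Adding term by term: (19/96)u^3 + (13/24)u^2 - (103/24)u - 25/6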